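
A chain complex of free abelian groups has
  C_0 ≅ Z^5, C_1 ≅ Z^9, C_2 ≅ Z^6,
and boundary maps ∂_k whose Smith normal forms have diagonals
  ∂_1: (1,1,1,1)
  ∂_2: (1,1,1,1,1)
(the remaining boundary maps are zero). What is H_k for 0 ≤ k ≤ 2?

H_0: b_0 = 5 − 0 − 4 = 1; torsion from ∂_1 factors > 1: none. So H_0 ≅ Z.
H_1: b_1 = 9 − 4 − 5 = 0; torsion from ∂_2 factors > 1: none. So H_1 ≅ 0.
H_2: b_2 = 6 − 5 − 0 = 1; torsion from ∂_3 factors > 1: none. So H_2 ≅ Z.

H_0 ≅ Z,  H_1 = 0,  H_2 ≅ Z.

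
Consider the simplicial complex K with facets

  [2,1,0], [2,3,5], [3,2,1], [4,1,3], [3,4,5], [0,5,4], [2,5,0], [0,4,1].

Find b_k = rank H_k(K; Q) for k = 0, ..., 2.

b_0 = 1, b_1 = 0, b_2 = 1.

Order the vertices as 0 < 1 < 2 < 3 < 4 < 5. Listing each simplex with vertices in this order, K has dimension 2 with simplices:

  0-simplices (6): [0], [1], [2], [3], [4], [5]
  1-simplices (12): [0,1], [0,2], [0,4], [0,5], [1,2], [1,3], [1,4], [2,3], [2,5], [3,4], [3,5], [4,5]
  2-simplices (8): [0,1,2], [0,1,4], [0,2,5], [0,4,5], [1,2,3], [1,3,4], [2,3,5], [3,4,5]

giving chain groups C_0 ≅ Z^6, C_1 ≅ Z^12, C_2 ≅ Z^8.

∂_1: C_1 → C_0 is given by ∂[p,q] = [q] − [p]. For instance
  ∂[1,2] = [2] − [1].
The 6×12 boundary matrix has rank 5 and Smith normal form diag(1,1,1,1,1).

∂_2: C_2 → C_1 sends each 2-simplex [p,q,r] to [q,r] − [p,r] + [p,q]. For instance
  ∂[1,3,4] = [3,4] − [1,4] + [1,3],
  ∂[0,4,5] = [4,5] − [0,5] + [0,4].
As a 12×8 matrix over Z this has rank 7, with invariant factors (1,1,1,1,1,1,1).

From H_k ≅ ker(∂_k) / im(∂_{k+1}) we obtain:

  H_0: rank C_0 − rank ∂_1 = 6 − 5 = 1, and the invariant factors of ∂_1 are all 1, so H_0 ≅ Z.
  H_1: rank ker ∂_1 − rank ∂_2 = (12 − 5) − 7 = 0, and the invariant factors of ∂_2 are all 1, so H_1 ≅ 0.
  H_2: rank ker ∂_2 − rank ∂_3 = (8 − 7) − 0 = 1, and there is no ∂_3, so H_2 ≅ Z.

As a check, the Euler characteristic is 6 − 12 + 8 = 2, which agrees with 1 − 0 + 1 = 2.

Hence the Betti numbers are b_0 = 1, b_1 = 0, b_2 = 1.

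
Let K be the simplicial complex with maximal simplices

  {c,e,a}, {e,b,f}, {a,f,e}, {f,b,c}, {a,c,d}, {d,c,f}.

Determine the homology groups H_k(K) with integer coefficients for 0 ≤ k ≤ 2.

H_0 = Z,  H_1 = Z,  H_2 = 0.

Take the total order a < b < c < d < e < f on the vertex set. Then K (dimension 2) consists of the simplices:

  0-simplices (6): a, b, c, d, e, f
  1-simplices (12): ac, ad, ae, af, bc, be, bf, cd, ce, cf, df, ef
  2-simplices (6): acd, ace, aef, bcf, bef, cdf

Hence C_0 ≅ Z^6, C_1 ≅ Z^12, C_2 ≅ Z^6.

∂_1: C_1 → C_0 maps an edge to its endpoints' difference, ∂[p,q] = q − p. For instance
  ∂af = f − a.
This gives a 6×12 integer matrix of rank 5; reducing to Smith normal form yields diagonal entries (1,1,1,1,1).

The boundary map ∂_2: C_2 → C_1 maps a triangle to the signed sum of its edges. For instance
  ∂acd = cd − ad + ac,
  ∂ace = ce − ae + ac.
The 12×6 boundary matrix has rank 6 and Smith normal form diag(1,1,1,1,1,1).

Now H_k = ker ∂_k / im ∂_{k+1}, so:

  H_0: rank C_0 − rank ∂_1 = 6 − 5 = 1, and the invariant factors of ∂_1 are all 1, so H_0 = Z.
  H_1: rank ker ∂_1 − rank ∂_2 = (12 − 5) − 6 = 1, and the invariant factors of ∂_2 are all 1, so H_1 = Z.
  H_2: rank ker ∂_2 − rank ∂_3 = (6 − 6) − 0 = 0, and there is no ∂_3, so H_2 = 0.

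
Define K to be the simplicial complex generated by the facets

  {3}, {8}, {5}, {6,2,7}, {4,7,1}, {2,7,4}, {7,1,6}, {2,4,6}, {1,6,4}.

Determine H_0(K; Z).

H_0 ≅ Z^4.

Take the total order 1 < 2 < 3 < 4 < 5 < 6 < 7 < 8 on the vertex set. Then K (dimension 2) consists of the simplices:

  0-simplices (8): [1], [2], [3], [4], [5], [6], [7], [8]
  1-simplices (9): [1,4], [1,6], [1,7], [2,4], [2,6], [2,7], [4,6], [4,7], [6,7]
  2-simplices (6): [1,4,6], [1,4,7], [1,6,7], [2,4,6], [2,4,7], [2,6,7]

Hence C_0 ≅ Z^8, C_1 ≅ Z^9, C_2 ≅ Z^6.

Boundary ∂_1: C_1 → C_0 is given by ∂[p,q] = [q] − [p]. For instance
  ∂[4,7] = [7] − [4].
The resulting 8×9 matrix has rank 4, and its Smith normal form has invariant factors (1,1,1,1).

Boundary ∂_2: C_2 → C_1 acts by ∂[p,q,r] = [q,r] − [p,r] + [p,q]. For instance
  ∂[2,4,6] = [4,6] − [2,6] + [2,4],
  ∂[1,6,7] = [6,7] − [1,7] + [1,6].
This gives a 9×6 integer matrix of rank 5; reducing to Smith normal form yields diagonal entries (1,1,1,1,1).

Computing H_k = (kernel of ∂_k) / (image of ∂_{k+1}):

  H_0: rank C_0 − rank ∂_1 = 8 − 4 = 4, and the invariant factors of ∂_1 are all 1, so H_0 ≅ Z^4.

(K is a triangulation of the disjoint union of the 2-sphere S^2 and a set of 3 points.)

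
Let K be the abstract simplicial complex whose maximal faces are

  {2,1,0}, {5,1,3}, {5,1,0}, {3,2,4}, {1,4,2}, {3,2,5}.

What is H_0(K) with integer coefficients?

Take the total order 0 < 1 < 2 < 3 < 4 < 5 on the vertex set. Then K (dimension 2) consists of the simplices:

  0-simplices (6): [0], [1], [2], [3], [4], [5]
  1-simplices (12): [0,1], [0,2], [0,5], [1,2], [1,3], [1,4], [1,5], [2,3], [2,4], [2,5], [3,4], [3,5]
  2-simplices (6): [0,1,2], [0,1,5], [1,2,4], [1,3,5], [2,3,4], [2,3,5]

so the chain groups are C_0 ≅ Z^6, C_1 ≅ Z^12, C_2 ≅ Z^6.

The boundary map ∂_1: C_1 → C_0 sends each edge [p,q] (with p < q) to q − p.
The resulting 6×12 matrix has rank 5, and its Smith normal form has invariant factors (1,1,1,1,1).

∂_2: C_2 → C_1 sends each 2-simplex [p,q,r] to [q,r] − [p,r] + [p,q]. For instance
  ∂[1,3,5] = [3,5] − [1,5] + [1,3],
  ∂[2,3,5] = [3,5] − [2,5] + [2,3].
This gives a 12×6 integer matrix of rank 6; reducing to Smith normal form yields diagonal entries (1,1,1,1,1,1).

From H_k ≅ ker(∂_k) / im(∂_{k+1}) we obtain:

  H_0: rank C_0 − rank ∂_1 = 6 − 5 = 1, and the invariant factors of ∂_1 are all 1, so H_0 ≅ Z.

H_0 = Z.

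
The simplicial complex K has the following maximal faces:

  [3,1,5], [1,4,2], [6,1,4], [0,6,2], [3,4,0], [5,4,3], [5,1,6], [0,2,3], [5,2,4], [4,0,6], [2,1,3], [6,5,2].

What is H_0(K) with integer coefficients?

H_0 = Z.

We work with the vertex ordering 0 < 1 < 2 < 3 < 4 < 5 < 6. The simplices of K, each written with vertices in increasing order, are:

  0-simplices (7): [0], [1], [2], [3], [4], [5], [6]
  1-simplices (18): [0,2], [0,3], [0,4], [0,6], [1,2], [1,3], [1,4], [1,5], [1,6], [2,3], [2,4], [2,5], [2,6], [3,4], [3,5], [4,5], [4,6], [5,6]
  2-simplices (12): [0,2,3], [0,2,6], [0,3,4], [0,4,6], [1,2,3], [1,2,4], [1,3,5], [1,4,6], [1,5,6], [2,4,5], [2,5,6], [3,4,5]

Hence C_0 ≅ Z^7, C_1 ≅ Z^18, C_2 ≅ Z^12.

The boundary map ∂_1: C_1 → C_0 sends each edge [p,q] (with p < q) to q − p. For instance
  ∂[1,3] = [3] − [1].
As a 7×18 matrix over Z this has rank 6, with invariant factors (1,1,1,1,1,1).

∂_2: C_2 → C_1 sends each 2-simplex [p,q,r] to [q,r] − [p,r] + [p,q]. For instance
  ∂[0,3,4] = [3,4] − [0,4] + [0,3],
  ∂[1,2,4] = [2,4] − [1,4] + [1,2].
The resulting 18×12 matrix has rank 12, and its Smith normal form has invariant factors (1,1,1,1,1,1,1,1,1,1,1,2).

Computing H_k = (kernel of ∂_k) / (image of ∂_{k+1}):

  H_0: rank C_0 − rank ∂_1 = 7 − 6 = 1, and the invariant factors of ∂_1 are all 1, so H_0 ≅ Z.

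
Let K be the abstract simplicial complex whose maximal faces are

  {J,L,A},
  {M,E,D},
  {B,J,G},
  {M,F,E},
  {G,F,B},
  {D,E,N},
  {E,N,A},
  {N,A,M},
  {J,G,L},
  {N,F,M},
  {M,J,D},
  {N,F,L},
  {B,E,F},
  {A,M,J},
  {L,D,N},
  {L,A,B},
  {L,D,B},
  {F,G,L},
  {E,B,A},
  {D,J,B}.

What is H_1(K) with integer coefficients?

We work with the vertex ordering A < B < D < E < F < G < J < L < M < N. The simplices of K, each written with vertices in increasing order, are:

  0-simplices (10): A, B, D, E, F, G, J, L, M, N
  1-simplices (30): AB, AE, AJ, AL, AM, AN, BD, BE, BF, BG, BJ, BL, DE, DJ, DL, DM, DN, EF, EM, EN, FG, FL, FM, FN, GJ, GL, JL, JM, LN, MN
  2-simplices (20): ABE, ABL, AEN, AJL, AJM, AMN, BDJ, BDL, BEF, BFG, BGJ, DEM, DEN, DJM, DLN, EFM, FGL, FLN, FMN, GJL

so the chain groups are C_0 ≅ Z^10, C_1 ≅ Z^30, C_2 ≅ Z^20.

The boundary map ∂_1: C_1 → C_0 is given by ∂[p,q] = [q] − [p]. For instance
  ∂DL = L − D.
This gives a 10×30 integer matrix of rank 9; reducing to Smith normal form yields diagonal entries (1,1,1,1,1,1,1,1,1).

∂_2: C_2 → C_1 maps a triangle to the signed sum of its edges. For instance
  ∂BGJ = GJ − BJ + BG,
  ∂FGL = GL − FL + FG.
The resulting 30×20 matrix has rank 20, and its Smith normal form has invariant factors (1,1,1,1,1,1,1,1,1,1,1,1,1,1,1,1,1,1,1,2).

From H_k ≅ ker(∂_k) / im(∂_{k+1}) we obtain:

  H_1: rank ker ∂_1 − rank ∂_2 = (30 − 9) − 20 = 1, and ∂_2 has invariant factor 2 > 1, so H_1 = Z ⊕ Z/2Z.

(K is a triangulation of the Klein bottle.)

H_1 = Z ⊕ Z/2Z.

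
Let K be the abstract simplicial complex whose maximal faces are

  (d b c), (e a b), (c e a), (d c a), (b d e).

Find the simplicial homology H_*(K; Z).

Order the vertices as a < b < c < d < e. Listing each simplex with vertices in this order, K has dimension 2 with simplices:

  0-simplices (5): a, b, c, d, e
  1-simplices (10): ab, ac, ad, ae, bc, bd, be, cd, ce, de
  2-simplices (5): abe, acd, ace, bcd, bde

giving chain groups C_0 ≅ Z^5, C_1 ≅ Z^10, C_2 ≅ Z^5.

Boundary ∂_1: C_1 → C_0 maps an edge to its endpoints' difference, ∂[p,q] = q − p. For instance
  ∂bd = d − b.
The resulting 5×10 matrix has rank 4, and its Smith normal form has invariant factors (1,1,1,1).

Boundary ∂_2: C_2 → C_1 sends each 2-simplex [p,q,r] to [q,r] − [p,r] + [p,q]. For instance
  ∂bde = de − be + bd,
  ∂bcd = cd − bd + bc.
This gives a 10×5 integer matrix of rank 5; reducing to Smith normal form yields diagonal entries (1,1,1,1,1).

From H_k ≅ ker(∂_k) / im(∂_{k+1}) we obtain:

  H_0: rank C_0 − rank ∂_1 = 5 − 4 = 1, and the invariant factors of ∂_1 are all 1, so H_0 ≅ Z.
  H_1: rank ker ∂_1 − rank ∂_2 = (10 − 4) − 5 = 1, and the invariant factors of ∂_2 are all 1, so H_1 ≅ Z.
  H_2: rank ker ∂_2 − rank ∂_3 = (5 − 5) − 0 = 0, and there is no ∂_3, so H_2 ≅ 0.

H_0 ≅ Z,  H_1 ≅ Z,  H_2 = 0.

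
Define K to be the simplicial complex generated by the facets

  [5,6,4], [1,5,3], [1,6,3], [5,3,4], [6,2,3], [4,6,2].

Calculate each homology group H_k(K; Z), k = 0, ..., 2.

K has 6 vertices, 12 edges, 6 triangles.
rank ∂_0 = 0, rank ∂_1 = 5 ⇒ b_0 = 6 − 0 − 5 = 1; all invariant factors of ∂_1 are 1 so no torsion. So H_0 = Z.
rank ∂_1 = 5, rank ∂_2 = 6 ⇒ b_1 = 12 − 5 − 6 = 1; all invariant factors of ∂_2 are 1 so no torsion. So H_1 = Z.
rank ∂_2 = 6, rank ∂_3 = 0 ⇒ b_2 = 6 − 6 − 0 = 0. So H_2 = 0.

H_0 ≅ Z,  H_1 ≅ Z,  H_2 = 0.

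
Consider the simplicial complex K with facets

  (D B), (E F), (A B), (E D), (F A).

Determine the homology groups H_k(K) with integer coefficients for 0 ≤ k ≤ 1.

H_0 = Z,  H_1 = Z.

Fix the vertex order A < B < D < E < F and write every simplex with vertices in increasing order. Then dim K = 1 and the simplices of K are:

  0-simplices (5): A, B, D, E, F
  1-simplices (5): AB, AF, BD, DE, EF

Hence C_0 ≅ Z^5, C_1 ≅ Z^5.

The boundary map ∂_1: C_1 → C_0 is given by ∂[p,q] = [q] − [p]. For instance
  ∂DE = E − D.
This gives a 5×5 integer matrix of rank 4; reducing to Smith normal form yields diagonal entries (1,1,1,1).

From H_k ≅ ker(∂_k) / im(∂_{k+1}) we obtain:

  H_0: rank C_0 − rank ∂_1 = 5 − 4 = 1, and the invariant factors of ∂_1 are all 1, so H_0 ≅ Z.
  H_1: rank ker ∂_1 − rank ∂_2 = (5 − 4) − 0 = 1, and there is no ∂_2, so H_1 ≅ Z.

As a check, the Euler characteristic is 5 − 5 = 0, which agrees with 1 − 1 = 0.
(K is a triangulation of the circle S^1.)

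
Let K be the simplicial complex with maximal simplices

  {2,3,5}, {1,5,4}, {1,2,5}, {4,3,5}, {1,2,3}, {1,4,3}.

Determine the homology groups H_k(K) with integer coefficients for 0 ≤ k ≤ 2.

Take the total order 1 < 2 < 3 < 4 < 5 on the vertex set. Then K (dimension 2) consists of the simplices:

  0-simplices (5): [1], [2], [3], [4], [5]
  1-simplices (9): [1,2], [1,3], [1,4], [1,5], [2,3], [2,5], [3,4], [3,5], [4,5]
  2-simplices (6): [1,2,3], [1,2,5], [1,3,4], [1,4,5], [2,3,5], [3,4,5]

so the chain groups are C_0 ≅ Z^5, C_1 ≅ Z^9, C_2 ≅ Z^6.

The boundary map ∂_1: C_1 → C_0 is given by ∂[p,q] = [q] − [p]. For instance
  ∂[1,2] = [2] − [1].
The resulting 5×9 matrix has rank 4, and its Smith normal form has invariant factors (1,1,1,1).

Boundary ∂_2: C_2 → C_1 acts by ∂[p,q,r] = [q,r] − [p,r] + [p,q]. For instance
  ∂[2,3,5] = [3,5] − [2,5] + [2,3],
  ∂[1,2,5] = [2,5] − [1,5] + [1,2].
The resulting 9×6 matrix has rank 5, and its Smith normal form has invariant factors (1,1,1,1,1).

Reading off H_k = ker ∂_k / im ∂_{k+1}:

  H_0: rank C_0 − rank ∂_1 = 5 − 4 = 1, and the invariant factors of ∂_1 are all 1, so H_0 ≅ Z.
  H_1: rank ker ∂_1 − rank ∂_2 = (9 − 4) − 5 = 0, and the invariant factors of ∂_2 are all 1, so H_1 ≅ 0.
  H_2: rank ker ∂_2 − rank ∂_3 = (6 − 5) − 0 = 1, and there is no ∂_3, so H_2 ≅ Z.

H_0 = Z,  H_1 = 0,  H_2 = Z.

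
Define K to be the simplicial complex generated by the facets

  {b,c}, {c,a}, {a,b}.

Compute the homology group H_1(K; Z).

Order the vertices as a < b < c. Listing each simplex with vertices in this order, K has dimension 1 with simplices:

  0-simplices (3): a, b, c
  1-simplices (3): ab, ac, bc

giving chain groups C_0 ≅ Z^3, C_1 ≅ Z^3.

The boundary map ∂_1: C_1 → C_0 maps an edge to its endpoints' difference, ∂[p,q] = q − p. For instance
  ∂bc = c − b.
The 3×3 boundary matrix has rank 2 and Smith normal form diag(1,1).

Computing H_k = (kernel of ∂_k) / (image of ∂_{k+1}):

  H_1: rank ker ∂_1 − rank ∂_2 = (3 − 2) − 0 = 1, and there is no ∂_2, so H_1 ≅ Z.

H_1 = Z.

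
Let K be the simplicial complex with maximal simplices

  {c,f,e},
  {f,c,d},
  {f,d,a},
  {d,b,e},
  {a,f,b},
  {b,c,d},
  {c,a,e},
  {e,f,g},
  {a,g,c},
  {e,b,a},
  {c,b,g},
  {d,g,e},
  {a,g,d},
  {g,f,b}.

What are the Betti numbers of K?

b_0 = 1, b_1 = 2, b_2 = 1.

Take the total order a < b < c < d < e < f < g on the vertex set. Then K (dimension 2) consists of the simplices:

  0-simplices (7): a, b, c, d, e, f, g
  1-simplices (21): ab, ac, ad, ae, af, ag, bc, bd, be, bf, bg, cd, ce, cf, cg, de, df, dg, ef, eg, fg
  2-simplices (14): abe, abf, ace, acg, adf, adg, bcd, bcg, bde, bfg, cdf, cef, deg, efg

so the chain groups are C_0 ≅ Z^7, C_1 ≅ Z^21, C_2 ≅ Z^14.

The boundary map ∂_1: C_1 → C_0 maps an edge to its endpoints' difference, ∂[p,q] = q − p. For instance
  ∂de = e − d.
As a 7×21 matrix over Z this has rank 6, with invariant factors (1,1,1,1,1,1).

∂_2: C_2 → C_1 maps a triangle to the signed sum of its edges. For instance
  ∂cdf = df − cf + cd,
  ∂bde = de − be + bd.
This gives a 21×14 integer matrix of rank 13; reducing to Smith normal form yields diagonal entries (1,1,1,1,1,1,1,1,1,1,1,1,1).

Reading off H_k = ker ∂_k / im ∂_{k+1}:

  H_0: rank C_0 − rank ∂_1 = 7 − 6 = 1, and the invariant factors of ∂_1 are all 1, so H_0 = Z.
  H_1: rank ker ∂_1 − rank ∂_2 = (21 − 6) − 13 = 2, and the invariant factors of ∂_2 are all 1, so H_1 = Z^2.
  H_2: rank ker ∂_2 − rank ∂_3 = (14 − 13) − 0 = 1, and there is no ∂_3, so H_2 = Z.

As a check, the Euler characteristic is 7 − 21 + 14 = 0, which agrees with 1 − 2 + 1 = 0.

Hence the Betti numbers are b_0 = 1, b_1 = 2, b_2 = 1.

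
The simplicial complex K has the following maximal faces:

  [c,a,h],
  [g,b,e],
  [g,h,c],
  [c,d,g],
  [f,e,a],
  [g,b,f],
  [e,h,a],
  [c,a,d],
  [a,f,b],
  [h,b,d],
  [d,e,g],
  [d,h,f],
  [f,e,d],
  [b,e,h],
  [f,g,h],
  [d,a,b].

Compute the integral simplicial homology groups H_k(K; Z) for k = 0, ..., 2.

We work with the vertex ordering a < b < c < d < e < f < g < h. The simplices of K, each written with vertices in increasing order, are:

  0-simplices (8): a, b, c, d, e, f, g, h
  1-simplices (24): ab, ac, ad, ae, af, ah, bd, be, bf, bg, bh, cd, cg, ch, de, df, dg, dh, ef, eg, eh, fg, fh, gh
  2-simplices (16): abd, abf, acd, ach, aef, aeh, bdh, beg, beh, bfg, cdg, cgh, def, deg, dfh, fgh

giving chain groups C_0 ≅ Z^8, C_1 ≅ Z^24, C_2 ≅ Z^16.

Boundary ∂_1: C_1 → C_0 maps an edge to its endpoints' difference, ∂[p,q] = q − p. For instance
  ∂bh = h − b.
The 8×24 boundary matrix has rank 7 and Smith normal form diag(1,1,1,1,1,1,1).

The boundary map ∂_2: C_2 → C_1 sends each 2-simplex [p,q,r] to [q,r] − [p,r] + [p,q]. For instance
  ∂fgh = gh − fh + fg,
  ∂acd = cd − ad + ac.
The 24×16 boundary matrix has rank 15 and Smith normal form diag(1,1,1,1,1,1,1,1,1,1,1,1,1,1,1).

Now H_k = ker ∂_k / im ∂_{k+1}, so:

  H_0: rank C_0 − rank ∂_1 = 8 − 7 = 1, and the invariant factors of ∂_1 are all 1, so H_0 ≅ Z.
  H_1: rank ker ∂_1 − rank ∂_2 = (24 − 7) − 15 = 2, and the invariant factors of ∂_2 are all 1, so H_1 ≅ Z^2.
  H_2: rank ker ∂_2 − rank ∂_3 = (16 − 15) − 0 = 1, and there is no ∂_3, so H_2 ≅ Z.

(K is a triangulation of the torus T^2.)

H_0 ≅ Z,  H_1 ≅ Z^2,  H_2 ≅ Z.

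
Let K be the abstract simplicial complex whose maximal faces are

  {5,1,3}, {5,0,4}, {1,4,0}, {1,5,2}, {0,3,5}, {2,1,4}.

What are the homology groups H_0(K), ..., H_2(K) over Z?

Take the total order 0 < 1 < 2 < 3 < 4 < 5 on the vertex set. Then K (dimension 2) consists of the simplices:

  0-simplices (6): [0], [1], [2], [3], [4], [5]
  1-simplices (12): [0,1], [0,3], [0,4], [0,5], [1,2], [1,3], [1,4], [1,5], [2,4], [2,5], [3,5], [4,5]
  2-simplices (6): [0,1,4], [0,3,5], [0,4,5], [1,2,4], [1,2,5], [1,3,5]

so the chain groups are C_0 ≅ Z^6, C_1 ≅ Z^12, C_2 ≅ Z^6.

The boundary map ∂_1: C_1 → C_0 maps an edge to its endpoints' difference, ∂[p,q] = q − p. For instance
  ∂[0,5] = [5] − [0].
This gives a 6×12 integer matrix of rank 5; reducing to Smith normal form yields diagonal entries (1,1,1,1,1).

∂_2: C_2 → C_1 sends each 2-simplex [p,q,r] to [q,r] − [p,r] + [p,q]. For instance
  ∂[0,4,5] = [4,5] − [0,5] + [0,4],
  ∂[0,1,4] = [1,4] − [0,4] + [0,1].
As a 12×6 matrix over Z this has rank 6, with invariant factors (1,1,1,1,1,1).

Now H_k = ker ∂_k / im ∂_{k+1}, so:

  H_0: rank C_0 − rank ∂_1 = 6 − 5 = 1, and the invariant factors of ∂_1 are all 1, so H_0 ≅ Z.
  H_1: rank ker ∂_1 − rank ∂_2 = (12 − 5) − 6 = 1, and the invariant factors of ∂_2 are all 1, so H_1 ≅ Z.
  H_2: rank ker ∂_2 − rank ∂_3 = (6 − 6) − 0 = 0, and there is no ∂_3, so H_2 ≅ 0.

(K is a triangulation of the cylinder S^1 x I.)

H_0 ≅ Z,  H_1 ≅ Z,  H_2 = 0.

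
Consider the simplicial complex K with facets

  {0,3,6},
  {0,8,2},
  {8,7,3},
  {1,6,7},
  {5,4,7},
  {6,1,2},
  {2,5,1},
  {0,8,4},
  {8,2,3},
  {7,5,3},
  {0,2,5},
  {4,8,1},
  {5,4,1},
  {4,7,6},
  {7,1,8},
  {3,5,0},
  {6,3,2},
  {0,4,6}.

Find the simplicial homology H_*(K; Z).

We work with the vertex ordering 0 < 1 < 2 < 3 < 4 < 5 < 6 < 7 < 8. The simplices of K, each written with vertices in increasing order, are:

  0-simplices (9): [0], [1], [2], [3], [4], [5], [6], [7], [8]
  1-simplices (27): (27 of them)
  2-simplices (18): [0,2,5], [0,2,8], [0,3,5], [0,3,6], [0,4,6], [0,4,8], [1,2,5], [1,2,6], [1,4,5], [1,4,8], [1,6,7], [1,7,8], [2,3,6], [2,3,8], [3,5,7], [3,7,8], [4,5,7], [4,6,7]

Hence C_0 ≅ Z^9, C_1 ≅ Z^27, C_2 ≅ Z^18.

∂_1: C_1 → C_0 sends each edge [p,q] (with p < q) to q − p. For instance
  ∂[1,5] = [5] − [1].
This gives a 9×27 integer matrix of rank 8; reducing to Smith normal form yields diagonal entries (1,1,1,1,1,1,1,1).

The boundary map ∂_2: C_2 → C_1 sends each 2-simplex [p,q,r] to [q,r] − [p,r] + [p,q]. For instance
  ∂[0,2,8] = [2,8] − [0,8] + [0,2],
  ∂[1,7,8] = [7,8] − [1,8] + [1,7].
The 27×18 boundary matrix has rank 18 and Smith normal form diag(1,1,1,1,1,1,1,1,1,1,1,1,1,1,1,1,1,2).

From H_k ≅ ker(∂_k) / im(∂_{k+1}) we obtain:

  H_0: rank C_0 − rank ∂_1 = 9 − 8 = 1, and the invariant factors of ∂_1 are all 1, so H_0 = Z.
  H_1: rank ker ∂_1 − rank ∂_2 = (27 − 8) − 18 = 1, and ∂_2 has invariant factor 2 > 1, so H_1 = Z ⊕ Z/2Z.
  H_2: rank ker ∂_2 − rank ∂_3 = (18 − 18) − 0 = 0, and there is no ∂_3, so H_2 = 0.

As a check, the Euler characteristic is 9 − 27 + 18 = 0, which agrees with 1 − 1 + 0 = 0.

H_0 = Z,  H_1 = Z ⊕ Z/2Z,  H_2 = 0.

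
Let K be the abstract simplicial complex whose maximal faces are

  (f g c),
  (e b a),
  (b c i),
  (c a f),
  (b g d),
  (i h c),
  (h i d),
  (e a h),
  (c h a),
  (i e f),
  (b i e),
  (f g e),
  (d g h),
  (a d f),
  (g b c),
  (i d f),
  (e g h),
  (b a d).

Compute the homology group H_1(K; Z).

Take the total order a < b < c < d < e < f < g < h < i on the vertex set. Then K (dimension 2) consists of the simplices:

  0-simplices (9): a, b, c, d, e, f, g, h, i
  1-simplices (27): ab, ac, ad, ae, af, ah, bc, bd, be, bg, bi, cf, cg, ch, ci, df, dg, dh, di, ef, eg, eh, ei, fg, fi, gh, hi
  2-simplices (18): abd, abe, acf, ach, adf, aeh, bcg, bci, bdg, bei, cfg, chi, dfi, dgh, dhi, efg, efi, egh

giving chain groups C_0 ≅ Z^9, C_1 ≅ Z^27, C_2 ≅ Z^18.

Boundary ∂_1: C_1 → C_0 is given by ∂[p,q] = [q] − [p].
This gives a 9×27 integer matrix of rank 8; reducing to Smith normal form yields diagonal entries (1,1,1,1,1,1,1,1).

The boundary map ∂_2: C_2 → C_1 acts by ∂[p,q,r] = [q,r] − [p,r] + [p,q]. For instance
  ∂efi = fi − ei + ef,
  ∂bci = ci − bi + bc.
The resulting 27×18 matrix has rank 17, and its Smith normal form has invariant factors (1,1,1,1,1,1,1,1,1,1,1,1,1,1,1,1,1).

From H_k ≅ ker(∂_k) / im(∂_{k+1}) we obtain:

  H_1: rank ker ∂_1 − rank ∂_2 = (27 − 8) − 17 = 2, and the invariant factors of ∂_2 are all 1, so H_1 ≅ Z^2.

H_1 = Z^2.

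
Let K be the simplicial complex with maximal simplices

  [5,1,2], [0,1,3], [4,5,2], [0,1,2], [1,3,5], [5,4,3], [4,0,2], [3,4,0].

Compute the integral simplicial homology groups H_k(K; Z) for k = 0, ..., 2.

H_0 ≅ Z,  H_1 = 0,  H_2 ≅ Z.

Fix the vertex order 0 < 1 < 2 < 3 < 4 < 5 and write every simplex with vertices in increasing order. Then dim K = 2 and the simplices of K are:

  0-simplices (6): [0], [1], [2], [3], [4], [5]
  1-simplices (12): [0,1], [0,2], [0,3], [0,4], [1,2], [1,3], [1,5], [2,4], [2,5], [3,4], [3,5], [4,5]
  2-simplices (8): [0,1,2], [0,1,3], [0,2,4], [0,3,4], [1,2,5], [1,3,5], [2,4,5], [3,4,5]

Hence C_0 ≅ Z^6, C_1 ≅ Z^12, C_2 ≅ Z^8.

∂_1: C_1 → C_0 is given by ∂[p,q] = [q] − [p]. For instance
  ∂[2,4] = [4] − [2].
The resulting 6×12 matrix has rank 5, and its Smith normal form has invariant factors (1,1,1,1,1).

∂_2: C_2 → C_1 maps a triangle to the signed sum of its edges. For instance
  ∂[3,4,5] = [4,5] − [3,5] + [3,4],
  ∂[1,3,5] = [3,5] − [1,5] + [1,3].
This gives a 12×8 integer matrix of rank 7; reducing to Smith normal form yields diagonal entries (1,1,1,1,1,1,1).

Computing H_k = (kernel of ∂_k) / (image of ∂_{k+1}):

  H_0: rank C_0 − rank ∂_1 = 6 − 5 = 1, and the invariant factors of ∂_1 are all 1, so H_0 = Z.
  H_1: rank ker ∂_1 − rank ∂_2 = (12 − 5) − 7 = 0, and the invariant factors of ∂_2 are all 1, so H_1 = 0.
  H_2: rank ker ∂_2 − rank ∂_3 = (8 − 7) − 0 = 1, and there is no ∂_3, so H_2 = Z.

(K is a triangulation of the 2-sphere S^2.)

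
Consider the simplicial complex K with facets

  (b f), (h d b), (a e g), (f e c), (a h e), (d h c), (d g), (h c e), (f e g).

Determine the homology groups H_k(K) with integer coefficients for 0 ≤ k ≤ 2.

H_0 ≅ Z,  H_1 ≅ Z^2,  H_2 = 0.

Order the vertices as a < b < c < d < e < f < g < h. Listing each simplex with vertices in this order, K has dimension 2 with simplices:

  0-simplices (8): a, b, c, d, e, f, g, h
  1-simplices (16): ae, ag, ah, bd, bf, bh, cd, ce, cf, ch, dg, dh, ef, eg, eh, fg
  2-simplices (7): aeg, aeh, bdh, cdh, cef, ceh, efg

Hence C_0 ≅ Z^8, C_1 ≅ Z^16, C_2 ≅ Z^7.

∂_1: C_1 → C_0 sends each edge [p,q] (with p < q) to q − p. For instance
  ∂dg = g − d.
As a 8×16 matrix over Z this has rank 7, with invariant factors (1,1,1,1,1,1,1).

Boundary ∂_2: C_2 → C_1 acts by ∂[p,q,r] = [q,r] − [p,r] + [p,q]. For instance
  ∂efg = fg − eg + ef,
  ∂bdh = dh − bh + bd.
As a 16×7 matrix over Z this has rank 7, with invariant factors (1,1,1,1,1,1,1).

Reading off H_k = ker ∂_k / im ∂_{k+1}:

  H_0: rank C_0 − rank ∂_1 = 8 − 7 = 1, and the invariant factors of ∂_1 are all 1, so H_0 ≅ Z.
  H_1: rank ker ∂_1 − rank ∂_2 = (16 − 7) − 7 = 2, and the invariant factors of ∂_2 are all 1, so H_1 ≅ Z^2.
  H_2: rank ker ∂_2 − rank ∂_3 = (7 − 7) − 0 = 0, and there is no ∂_3, so H_2 ≅ 0.

As a check, the Euler characteristic is 8 − 16 + 7 = -1, which agrees with 1 − 2 + 0 = -1.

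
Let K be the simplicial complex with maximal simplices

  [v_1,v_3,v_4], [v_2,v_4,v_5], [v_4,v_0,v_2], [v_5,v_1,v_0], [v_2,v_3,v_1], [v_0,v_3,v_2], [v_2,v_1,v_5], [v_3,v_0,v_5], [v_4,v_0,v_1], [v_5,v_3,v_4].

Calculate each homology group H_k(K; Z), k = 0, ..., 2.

Fix the vertex order v_0 < v_1 < v_2 < v_3 < v_4 < v_5 and write every simplex with vertices in increasing order. Then dim K = 2 and the simplices of K are:

  0-simplices (6): [v_0], [v_1], [v_2], [v_3], [v_4], [v_5]
  1-simplices (15): (15 of them)
  2-simplices (10): [v_0,v_1,v_4], [v_0,v_1,v_5], [v_0,v_2,v_3], [v_0,v_2,v_4], [v_0,v_3,v_5], [v_1,v_2,v_3], [v_1,v_2,v_5], [v_1,v_3,v_4], [v_2,v_4,v_5], [v_3,v_4,v_5]

Hence C_0 ≅ Z^6, C_1 ≅ Z^15, C_2 ≅ Z^10.

Boundary ∂_1: C_1 → C_0 sends each edge [p,q] (with p < q) to q − p.
As a 6×15 matrix over Z this has rank 5, with invariant factors (1,1,1,1,1).

Boundary ∂_2: C_2 → C_1 acts by ∂[p,q,r] = [q,r] − [p,r] + [p,q]. For instance
  ∂[v_3,v_4,v_5] = [v_4,v_5] − [v_3,v_5] + [v_3,v_4],
  ∂[v_0,v_2,v_4] = [v_2,v_4] − [v_0,v_4] + [v_0,v_2].
The resulting 15×10 matrix has rank 10, and its Smith normal form has invariant factors (1,1,1,1,1,1,1,1,1,2).

Computing H_k = (kernel of ∂_k) / (image of ∂_{k+1}):

  H_0: rank C_0 − rank ∂_1 = 6 − 5 = 1, and the invariant factors of ∂_1 are all 1, so H_0 = Z.
  H_1: rank ker ∂_1 − rank ∂_2 = (15 − 5) − 10 = 0, and ∂_2 has invariant factor 2 > 1, so H_1 = Z/2Z.
  H_2: rank ker ∂_2 − rank ∂_3 = (10 − 10) − 0 = 0, and there is no ∂_3, so H_2 = 0.

H_0 = Z,  H_1 = Z/2Z,  H_2 = 0.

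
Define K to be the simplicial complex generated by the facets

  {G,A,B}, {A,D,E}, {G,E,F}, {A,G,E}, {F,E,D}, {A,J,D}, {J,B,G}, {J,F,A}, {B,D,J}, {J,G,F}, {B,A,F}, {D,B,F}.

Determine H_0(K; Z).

H_0 ≅ Z.

Take the total order A < B < D < E < F < G < J on the vertex set. Then K (dimension 2) consists of the simplices:

  0-simplices (7): A, B, D, E, F, G, J
  1-simplices (18): AB, AD, AE, AF, AG, AJ, BD, BF, BG, BJ, DE, DF, DJ, EF, EG, FG, FJ, GJ
  2-simplices (12): ABF, ABG, ADE, ADJ, AEG, AFJ, BDF, BDJ, BGJ, DEF, EFG, FGJ

so the chain groups are C_0 ≅ Z^7, C_1 ≅ Z^18, C_2 ≅ Z^12.

The boundary map ∂_1: C_1 → C_0 maps an edge to its endpoints' difference, ∂[p,q] = q − p.
The resulting 7×18 matrix has rank 6, and its Smith normal form has invariant factors (1,1,1,1,1,1).

∂_2: C_2 → C_1 maps a triangle to the signed sum of its edges. For instance
  ∂BGJ = GJ − BJ + BG,
  ∂ABG = BG − AG + AB.
The 18×12 boundary matrix has rank 12 and Smith normal form diag(1,1,1,1,1,1,1,1,1,1,1,2).

Now H_k = ker ∂_k / im ∂_{k+1}, so:

  H_0: rank C_0 − rank ∂_1 = 7 − 6 = 1, and the invariant factors of ∂_1 are all 1, so H_0 ≅ Z.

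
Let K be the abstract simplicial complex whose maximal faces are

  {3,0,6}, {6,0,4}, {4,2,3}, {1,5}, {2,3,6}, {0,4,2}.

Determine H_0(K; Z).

H_0 = Z^2.

Fix the vertex order 0 < 1 < 2 < 3 < 4 < 5 < 6 and write every simplex with vertices in increasing order. Then dim K = 2 and the simplices of K are:

  0-simplices (7): [0], [1], [2], [3], [4], [5], [6]
  1-simplices (11): [0,2], [0,3], [0,4], [0,6], [1,5], [2,3], [2,4], [2,6], [3,4], [3,6], [4,6]
  2-simplices (5): [0,2,4], [0,3,6], [0,4,6], [2,3,4], [2,3,6]

giving chain groups C_0 ≅ Z^7, C_1 ≅ Z^11, C_2 ≅ Z^5.

The boundary map ∂_1: C_1 → C_0 is given by ∂[p,q] = [q] − [p]. For instance
  ∂[0,4] = [4] − [0].
The resulting 7×11 matrix has rank 5, and its Smith normal form has invariant factors (1,1,1,1,1).

Boundary ∂_2: C_2 → C_1 maps a triangle to the signed sum of its edges. For instance
  ∂[0,2,4] = [2,4] − [0,4] + [0,2],
  ∂[0,3,6] = [3,6] − [0,6] + [0,3].
As a 11×5 matrix over Z this has rank 5, with invariant factors (1,1,1,1,1).

From H_k ≅ ker(∂_k) / im(∂_{k+1}) we obtain:

  H_0: rank C_0 − rank ∂_1 = 7 − 5 = 2, and the invariant factors of ∂_1 are all 1, so H_0 ≅ Z^2.

(K is a triangulation of the disjoint union of the Möbius band and the 1-simplex.)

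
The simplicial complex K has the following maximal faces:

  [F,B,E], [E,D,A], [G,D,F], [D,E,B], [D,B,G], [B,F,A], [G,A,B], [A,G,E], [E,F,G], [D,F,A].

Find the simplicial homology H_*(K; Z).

H_0 ≅ Z,  H_1 ≅ Z_2,  H_2 = 0.

We work with the vertex ordering A < B < D < E < F < G. The simplices of K, each written with vertices in increasing order, are:

  0-simplices (6): A, B, D, E, F, G
  1-simplices (15): AB, AD, AE, AF, AG, BD, BE, BF, BG, DE, DF, DG, EF, EG, FG
  2-simplices (10): ABF, ABG, ADE, ADF, AEG, BDE, BDG, BEF, DFG, EFG

giving chain groups C_0 ≅ Z^6, C_1 ≅ Z^15, C_2 ≅ Z^10.

∂_1: C_1 → C_0 maps an edge to its endpoints' difference, ∂[p,q] = q − p. For instance
  ∂DE = E − D.
The 6×15 boundary matrix has rank 5 and Smith normal form diag(1,1,1,1,1).

∂_2: C_2 → C_1 maps a triangle to the signed sum of its edges. For instance
  ∂BEF = EF − BF + BE,
  ∂BDE = DE − BE + BD.
The resulting 15×10 matrix has rank 10, and its Smith normal form has invariant factors (1,1,1,1,1,1,1,1,1,2).

Now H_k = ker ∂_k / im ∂_{k+1}, so:

  H_0: rank C_0 − rank ∂_1 = 6 − 5 = 1, and the invariant factors of ∂_1 are all 1, so H_0 ≅ Z.
  H_1: rank ker ∂_1 − rank ∂_2 = (15 − 5) − 10 = 0, and ∂_2 has invariant factor 2 > 1, so H_1 ≅ Z_2.
  H_2: rank ker ∂_2 − rank ∂_3 = (10 − 10) − 0 = 0, and there is no ∂_3, so H_2 ≅ 0.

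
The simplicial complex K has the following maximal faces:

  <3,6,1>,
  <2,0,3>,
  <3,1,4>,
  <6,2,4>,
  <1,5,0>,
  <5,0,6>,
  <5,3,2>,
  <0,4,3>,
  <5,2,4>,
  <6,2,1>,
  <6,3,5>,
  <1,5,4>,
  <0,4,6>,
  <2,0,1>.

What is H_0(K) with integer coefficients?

H_0 ≅ Z.

Fix the vertex order 0 < 1 < 2 < 3 < 4 < 5 < 6 and write every simplex with vertices in increasing order. Then dim K = 2 and the simplices of K are:

  0-simplices (7): [0], [1], [2], [3], [4], [5], [6]
  1-simplices (21): [0,1], [0,2], [0,3], [0,4], [0,5], [0,6], [1,2], [1,3], [1,4], [1,5], [1,6], [2,3], [2,4], [2,5], [2,6], [3,4], [3,5], [3,6], [4,5], [4,6], [5,6]
  2-simplices (14): [0,1,2], [0,1,5], [0,2,3], [0,3,4], [0,4,6], [0,5,6], [1,2,6], [1,3,4], [1,3,6], [1,4,5], [2,3,5], [2,4,5], [2,4,6], [3,5,6]

Hence C_0 ≅ Z^7, C_1 ≅ Z^21, C_2 ≅ Z^14.

∂_1: C_1 → C_0 maps an edge to its endpoints' difference, ∂[p,q] = q − p. For instance
  ∂[0,5] = [5] − [0].
The resulting 7×21 matrix has rank 6, and its Smith normal form has invariant factors (1,1,1,1,1,1).

The boundary map ∂_2: C_2 → C_1 sends each 2-simplex [p,q,r] to [q,r] − [p,r] + [p,q]. For instance
  ∂[1,3,4] = [3,4] − [1,4] + [1,3],
  ∂[0,1,5] = [1,5] − [0,5] + [0,1].
The resulting 21×14 matrix has rank 13, and its Smith normal form has invariant factors (1,1,1,1,1,1,1,1,1,1,1,1,1).

Reading off H_k = ker ∂_k / im ∂_{k+1}:

  H_0: rank C_0 − rank ∂_1 = 7 − 6 = 1, and the invariant factors of ∂_1 are all 1, so H_0 = Z.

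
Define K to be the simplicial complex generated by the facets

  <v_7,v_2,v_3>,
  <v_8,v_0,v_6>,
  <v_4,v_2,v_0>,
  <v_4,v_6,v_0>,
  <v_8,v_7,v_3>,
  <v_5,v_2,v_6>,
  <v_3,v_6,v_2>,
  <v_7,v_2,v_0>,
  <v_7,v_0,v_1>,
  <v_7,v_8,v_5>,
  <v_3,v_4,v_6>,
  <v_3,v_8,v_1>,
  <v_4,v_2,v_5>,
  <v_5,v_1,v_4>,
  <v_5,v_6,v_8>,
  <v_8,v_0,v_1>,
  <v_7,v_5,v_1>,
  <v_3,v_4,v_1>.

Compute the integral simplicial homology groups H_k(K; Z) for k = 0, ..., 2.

We work with the vertex ordering v_0 < v_1 < v_2 < v_3 < v_4 < v_5 < v_6 < v_7 < v_8. The simplices of K, each written with vertices in increasing order, are:

  0-simplices (9): [v_0], [v_1], [v_2], [v_3], [v_4], [v_5], [v_6], [v_7], [v_8]
  1-simplices (27): (27 of them)
  2-simplices (18): (18 of them)

so the chain groups are C_0 ≅ Z^9, C_1 ≅ Z^27, C_2 ≅ Z^18.

The boundary map ∂_1: C_1 → C_0 is given by ∂[p,q] = [q] − [p].
This gives a 9×27 integer matrix of rank 8; reducing to Smith normal form yields diagonal entries (1,1,1,1,1,1,1,1).

∂_2: C_2 → C_1 sends each 2-simplex [p,q,r] to [q,r] − [p,r] + [p,q]. For instance
  ∂[v_3,v_4,v_6] = [v_4,v_6] − [v_3,v_6] + [v_3,v_4],
  ∂[v_1,v_3,v_8] = [v_3,v_8] − [v_1,v_8] + [v_1,v_3].
The 27×18 boundary matrix has rank 18 and Smith normal form diag(1,1,1,1,1,1,1,1,1,1,1,1,1,1,1,1,1,2).

Computing H_k = (kernel of ∂_k) / (image of ∂_{k+1}):

  H_0: rank C_0 − rank ∂_1 = 9 − 8 = 1, and the invariant factors of ∂_1 are all 1, so H_0 = Z.
  H_1: rank ker ∂_1 − rank ∂_2 = (27 − 8) − 18 = 1, and ∂_2 has invariant factor 2 > 1, so H_1 = Z ⊕ Z_2.
  H_2: rank ker ∂_2 − rank ∂_3 = (18 − 18) − 0 = 0, and there is no ∂_3, so H_2 = 0.

H_0 = Z,  H_1 = Z ⊕ Z_2,  H_2 = 0.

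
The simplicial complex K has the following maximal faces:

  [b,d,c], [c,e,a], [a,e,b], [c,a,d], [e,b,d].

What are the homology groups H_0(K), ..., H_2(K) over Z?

Take the total order a < b < c < d < e on the vertex set. Then K (dimension 2) consists of the simplices:

  0-simplices (5): a, b, c, d, e
  1-simplices (10): ab, ac, ad, ae, bc, bd, be, cd, ce, de
  2-simplices (5): abe, acd, ace, bcd, bde

giving chain groups C_0 ≅ Z^5, C_1 ≅ Z^10, C_2 ≅ Z^5.

Boundary ∂_1: C_1 → C_0 maps an edge to its endpoints' difference, ∂[p,q] = q − p. For instance
  ∂be = e − b.
This gives a 5×10 integer matrix of rank 4; reducing to Smith normal form yields diagonal entries (1,1,1,1).

Boundary ∂_2: C_2 → C_1 sends each 2-simplex [p,q,r] to [q,r] − [p,r] + [p,q]. For instance
  ∂abe = be − ae + ab,
  ∂bcd = cd − bd + bc.
The 10×5 boundary matrix has rank 5 and Smith normal form diag(1,1,1,1,1).

From H_k ≅ ker(∂_k) / im(∂_{k+1}) we obtain:

  H_0: rank C_0 − rank ∂_1 = 5 − 4 = 1, and the invariant factors of ∂_1 are all 1, so H_0 = Z.
  H_1: rank ker ∂_1 − rank ∂_2 = (10 − 4) − 5 = 1, and the invariant factors of ∂_2 are all 1, so H_1 = Z.
  H_2: rank ker ∂_2 − rank ∂_3 = (5 − 5) − 0 = 0, and there is no ∂_3, so H_2 = 0.

As a check, the Euler characteristic is 5 − 10 + 5 = 0, which agrees with 1 − 1 + 0 = 0.

H_0 = Z,  H_1 = Z,  H_2 = 0.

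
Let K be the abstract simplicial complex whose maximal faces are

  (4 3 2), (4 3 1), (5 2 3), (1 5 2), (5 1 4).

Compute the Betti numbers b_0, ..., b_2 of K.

b_0 = 1, b_1 = 1, b_2 = 0.

Take the total order 1 < 2 < 3 < 4 < 5 on the vertex set. Then K (dimension 2) consists of the simplices:

  0-simplices (5): [1], [2], [3], [4], [5]
  1-simplices (10): [1,2], [1,3], [1,4], [1,5], [2,3], [2,4], [2,5], [3,4], [3,5], [4,5]
  2-simplices (5): [1,2,5], [1,3,4], [1,4,5], [2,3,4], [2,3,5]

giving chain groups C_0 ≅ Z^5, C_1 ≅ Z^10, C_2 ≅ Z^5.

Boundary ∂_1: C_1 → C_0 sends each edge [p,q] (with p < q) to q − p. For instance
  ∂[1,2] = [2] − [1].
This gives a 5×10 integer matrix of rank 4; reducing to Smith normal form yields diagonal entries (1,1,1,1).

∂_2: C_2 → C_1 maps a triangle to the signed sum of its edges. For instance
  ∂[1,2,5] = [2,5] − [1,5] + [1,2],
  ∂[2,3,4] = [3,4] − [2,4] + [2,3].
This gives a 10×5 integer matrix of rank 5; reducing to Smith normal form yields diagonal entries (1,1,1,1,1).

Now H_k = ker ∂_k / im ∂_{k+1}, so:

  H_0: rank C_0 − rank ∂_1 = 5 − 4 = 1, and the invariant factors of ∂_1 are all 1, so H_0 ≅ Z.
  H_1: rank ker ∂_1 − rank ∂_2 = (10 − 4) − 5 = 1, and the invariant factors of ∂_2 are all 1, so H_1 ≅ Z.
  H_2: rank ker ∂_2 − rank ∂_3 = (5 − 5) − 0 = 0, and there is no ∂_3, so H_2 ≅ 0.

Hence the Betti numbers are b_0 = 1, b_1 = 1, b_2 = 0.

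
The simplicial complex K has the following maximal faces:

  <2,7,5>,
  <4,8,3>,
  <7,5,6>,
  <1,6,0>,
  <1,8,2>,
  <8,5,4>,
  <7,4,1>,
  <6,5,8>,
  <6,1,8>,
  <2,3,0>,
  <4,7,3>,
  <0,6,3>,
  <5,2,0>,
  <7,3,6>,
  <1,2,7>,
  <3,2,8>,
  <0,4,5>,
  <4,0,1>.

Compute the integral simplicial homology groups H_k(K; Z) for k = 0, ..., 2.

H_0 = Z,  H_1 = Z^2,  H_2 = Z.

K has 9 vertices, 27 edges, 18 triangles.
rank ∂_0 = 0, rank ∂_1 = 8 ⇒ b_0 = 9 − 0 − 8 = 1; all invariant factors of ∂_1 are 1 so no torsion. So H_0 = Z.
rank ∂_1 = 8, rank ∂_2 = 17 ⇒ b_1 = 27 − 8 − 17 = 2; all invariant factors of ∂_2 are 1 so no torsion. So H_1 = Z^2.
rank ∂_2 = 17, rank ∂_3 = 0 ⇒ b_2 = 18 − 17 − 0 = 1. So H_2 = Z.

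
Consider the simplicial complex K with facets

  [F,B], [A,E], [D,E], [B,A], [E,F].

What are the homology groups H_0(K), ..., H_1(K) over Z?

We work with the vertex ordering A < B < D < E < F. The simplices of K, each written with vertices in increasing order, are:

  0-simplices (5): A, B, D, E, F
  1-simplices (5): AB, AE, BF, DE, EF

Hence C_0 ≅ Z^5, C_1 ≅ Z^5.

∂_1: C_1 → C_0 maps an edge to its endpoints' difference, ∂[p,q] = q − p.
The 5×5 boundary matrix has rank 4 and Smith normal form diag(1,1,1,1).

Now H_k = ker ∂_k / im ∂_{k+1}, so:

  H_0: rank C_0 − rank ∂_1 = 5 − 4 = 1, and the invariant factors of ∂_1 are all 1, so H_0 = Z.
  H_1: rank ker ∂_1 − rank ∂_2 = (5 − 4) − 0 = 1, and there is no ∂_2, so H_1 = Z.

H_0 = Z,  H_1 = Z.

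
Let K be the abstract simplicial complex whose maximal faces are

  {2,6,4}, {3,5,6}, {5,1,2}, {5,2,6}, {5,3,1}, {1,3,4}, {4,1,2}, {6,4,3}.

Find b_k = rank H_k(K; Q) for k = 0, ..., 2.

Take the total order 1 < 2 < 3 < 4 < 5 < 6 on the vertex set. Then K (dimension 2) consists of the simplices:

  0-simplices (6): [1], [2], [3], [4], [5], [6]
  1-simplices (12): [1,2], [1,3], [1,4], [1,5], [2,4], [2,5], [2,6], [3,4], [3,5], [3,6], [4,6], [5,6]
  2-simplices (8): [1,2,4], [1,2,5], [1,3,4], [1,3,5], [2,4,6], [2,5,6], [3,4,6], [3,5,6]

giving chain groups C_0 ≅ Z^6, C_1 ≅ Z^12, C_2 ≅ Z^8.

Boundary ∂_1: C_1 → C_0 sends each edge [p,q] (with p < q) to q − p. For instance
  ∂[3,6] = [6] − [3].
This gives a 6×12 integer matrix of rank 5; reducing to Smith normal form yields diagonal entries (1,1,1,1,1).

∂_2: C_2 → C_1 acts by ∂[p,q,r] = [q,r] − [p,r] + [p,q]. For instance
  ∂[1,3,5] = [3,5] − [1,5] + [1,3],
  ∂[1,3,4] = [3,4] − [1,4] + [1,3].
The 12×8 boundary matrix has rank 7 and Smith normal form diag(1,1,1,1,1,1,1).

Computing H_k = (kernel of ∂_k) / (image of ∂_{k+1}):

  H_0: rank C_0 − rank ∂_1 = 6 − 5 = 1, and the invariant factors of ∂_1 are all 1, so H_0 = Z.
  H_1: rank ker ∂_1 − rank ∂_2 = (12 − 5) − 7 = 0, and the invariant factors of ∂_2 are all 1, so H_1 = 0.
  H_2: rank ker ∂_2 − rank ∂_3 = (8 − 7) − 0 = 1, and there is no ∂_3, so H_2 = Z.

(K is a triangulation of the 2-sphere S^2.)

Hence the Betti numbers are b_0 = 1, b_1 = 0, b_2 = 1.

b_0 = 1, b_1 = 0, b_2 = 1.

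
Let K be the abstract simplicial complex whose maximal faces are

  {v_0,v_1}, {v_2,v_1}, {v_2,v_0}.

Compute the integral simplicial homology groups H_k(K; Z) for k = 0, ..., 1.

H_0 ≅ Z,  H_1 ≅ Z.

K has 3 vertices, 3 edges.
rank ∂_0 = 0, rank ∂_1 = 2 ⇒ b_0 = 3 − 0 − 2 = 1; all invariant factors of ∂_1 are 1 so no torsion. So H_0 = Z.
rank ∂_1 = 2, rank ∂_2 = 0 ⇒ b_1 = 3 − 2 − 0 = 1. So H_1 = Z.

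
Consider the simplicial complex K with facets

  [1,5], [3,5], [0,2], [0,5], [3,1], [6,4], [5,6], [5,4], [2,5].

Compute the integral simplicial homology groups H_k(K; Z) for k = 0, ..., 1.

We work with the vertex ordering 0 < 1 < 2 < 3 < 4 < 5 < 6. The simplices of K, each written with vertices in increasing order, are:

  0-simplices (7): [0], [1], [2], [3], [4], [5], [6]
  1-simplices (9): [0,2], [0,5], [1,3], [1,5], [2,5], [3,5], [4,5], [4,6], [5,6]

giving chain groups C_0 ≅ Z^7, C_1 ≅ Z^9.

Boundary ∂_1: C_1 → C_0 sends each edge [p,q] (with p < q) to q − p.
The resulting 7×9 matrix has rank 6, and its Smith normal form has invariant factors (1,1,1,1,1,1).

From H_k ≅ ker(∂_k) / im(∂_{k+1}) we obtain:

  H_0: rank C_0 − rank ∂_1 = 7 − 6 = 1, and the invariant factors of ∂_1 are all 1, so H_0 = Z.
  H_1: rank ker ∂_1 − rank ∂_2 = (9 − 6) − 0 = 3, and there is no ∂_2, so H_1 = Z^3.

As a check, the Euler characteristic is 7 − 9 = -2, which agrees with 1 − 3 = -2.
(K is a triangulation of a wedge of 3 circles.)

H_0 = Z,  H_1 = Z^3.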